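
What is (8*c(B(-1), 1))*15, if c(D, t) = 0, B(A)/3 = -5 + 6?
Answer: 0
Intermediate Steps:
B(A) = 3 (B(A) = 3*(-5 + 6) = 3*1 = 3)
(8*c(B(-1), 1))*15 = (8*0)*15 = 0*15 = 0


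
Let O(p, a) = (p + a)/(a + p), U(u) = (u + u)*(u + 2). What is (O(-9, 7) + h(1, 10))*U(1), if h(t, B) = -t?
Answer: 0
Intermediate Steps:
U(u) = 2*u*(2 + u) (U(u) = (2*u)*(2 + u) = 2*u*(2 + u))
O(p, a) = 1 (O(p, a) = (a + p)/(a + p) = 1)
(O(-9, 7) + h(1, 10))*U(1) = (1 - 1*1)*(2*1*(2 + 1)) = (1 - 1)*(2*1*3) = 0*6 = 0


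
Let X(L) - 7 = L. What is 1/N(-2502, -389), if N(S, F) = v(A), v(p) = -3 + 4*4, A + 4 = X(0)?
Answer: 1/13 ≈ 0.076923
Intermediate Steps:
X(L) = 7 + L
A = 3 (A = -4 + (7 + 0) = -4 + 7 = 3)
v(p) = 13 (v(p) = -3 + 16 = 13)
N(S, F) = 13
1/N(-2502, -389) = 1/13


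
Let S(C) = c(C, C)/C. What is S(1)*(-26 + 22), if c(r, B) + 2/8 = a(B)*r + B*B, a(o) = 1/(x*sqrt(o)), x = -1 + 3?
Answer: -5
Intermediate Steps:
x = 2
a(o) = 1/(2*sqrt(o))
c(r, B) = -1/4 + B**2 + r/(2*sqrt(B)) (c(r, B) = -1/4 + ((1/(2*sqrt(B)))*r + B*B) = -1/4 + (r/(2*sqrt(B)) + B**2) = -1/4 + (B**2 + r/(2*sqrt(B))) = -1/4 + B**2 + r/(2*sqrt(B)))
S(C) = (-1/4 + C**2 + sqrt(C)/2)/C (S(C) = (-1/4 + C**2 + C/(2*sqrt(C)))/C = (-1/4 + C**2 + sqrt(C)/2)/C)
S(1)*(-26 + 22) = ((-1/4 + 1**2 + sqrt(1)/2)/1)*(-26 + 22) = (1*(-1/4 + 1 + (1/2)*1))*(-4) = (1*(-1/4 + 1 + 1/2))*(-4) = (1*(5/4))*(-4) = (5/4)*(-4) = -5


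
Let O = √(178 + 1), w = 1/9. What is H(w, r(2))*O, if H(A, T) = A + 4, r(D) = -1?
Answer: 37*√179/9 ≈ 55.003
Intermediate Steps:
w = ⅑ ≈ 0.11111
H(A, T) = 4 + A
O = √179 ≈ 13.379
H(w, r(2))*O = (4 + ⅑)*√179 = 37*√179/9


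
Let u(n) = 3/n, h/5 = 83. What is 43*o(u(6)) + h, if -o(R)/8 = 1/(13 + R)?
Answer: 10517/27 ≈ 389.52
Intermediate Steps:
h = 415 (h = 5*83 = 415)
o(R) = -8/(13 + R)
43*o(u(6)) + h = 43*(-8/(13 + 3/6)) + 415 = 43*(-8/(13 + 3*(⅙))) + 415 = 43*(-8/(13 + ½)) + 415 = 43*(-8/27/2) + 415 = 43*(-8*2/27) + 415 = 43*(-16/27) + 415 = -688/27 + 415 = 10517/27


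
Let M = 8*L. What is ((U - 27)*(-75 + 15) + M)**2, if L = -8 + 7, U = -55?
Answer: 24127744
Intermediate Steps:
L = -1
M = -8 (M = 8*(-1) = -8)
((U - 27)*(-75 + 15) + M)**2 = ((-55 - 27)*(-75 + 15) - 8)**2 = (-82*(-60) - 8)**2 = (4920 - 8)**2 = 4912**2 = 24127744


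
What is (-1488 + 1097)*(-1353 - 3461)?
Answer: 1882274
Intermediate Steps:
(-1488 + 1097)*(-1353 - 3461) = -391*(-4814) = 1882274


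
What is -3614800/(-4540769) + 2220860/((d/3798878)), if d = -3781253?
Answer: -38309438138083872120/17169796403557 ≈ -2.2312e+6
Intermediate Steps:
-3614800/(-4540769) + 2220860/((d/3798878)) = -3614800/(-4540769) + 2220860/((-3781253/3798878)) = -3614800*(-1/4540769) + 2220860/((-3781253*1/3798878)) = 3614800/4540769 + 2220860/(-3781253/3798878) = 3614800/4540769 + 2220860*(-3798878/3781253) = 3614800/4540769 - 8436776195080/3781253 = -38309438138083872120/17169796403557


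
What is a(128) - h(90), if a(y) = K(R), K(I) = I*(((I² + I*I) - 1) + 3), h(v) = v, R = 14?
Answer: 5426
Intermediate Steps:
K(I) = I*(2 + 2*I²) (K(I) = I*(((I² + I²) - 1) + 3) = I*((2*I² - 1) + 3) = I*((-1 + 2*I²) + 3) = I*(2 + 2*I²))
a(y) = 5516 (a(y) = 2*14*(1 + 14²) = 2*14*(1 + 196) = 2*14*197 = 5516)
a(128) - h(90) = 5516 - 1*90 = 5516 - 90 = 5426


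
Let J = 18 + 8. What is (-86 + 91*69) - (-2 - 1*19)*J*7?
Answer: 10015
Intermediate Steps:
J = 26
(-86 + 91*69) - (-2 - 1*19)*J*7 = (-86 + 91*69) - (-2 - 1*19)*26*7 = (-86 + 6279) - (-2 - 19)*26*7 = 6193 - (-21*26)*7 = 6193 - (-546)*7 = 6193 - 1*(-3822) = 6193 + 3822 = 10015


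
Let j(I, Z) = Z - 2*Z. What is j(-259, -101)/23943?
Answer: 101/23943 ≈ 0.0042184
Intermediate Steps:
j(I, Z) = -Z
j(-259, -101)/23943 = -1*(-101)/23943 = 101*(1/23943) = 101/23943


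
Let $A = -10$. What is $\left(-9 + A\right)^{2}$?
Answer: $361$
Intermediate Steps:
$\left(-9 + A\right)^{2} = \left(-9 - 10\right)^{2} = \left(-19\right)^{2} = 361$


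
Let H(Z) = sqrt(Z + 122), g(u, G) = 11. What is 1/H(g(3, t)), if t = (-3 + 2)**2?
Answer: sqrt(133)/133 ≈ 0.086711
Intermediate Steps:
t = 1 (t = (-1)**2 = 1)
H(Z) = sqrt(122 + Z)
1/H(g(3, t)) = 1/(sqrt(122 + 11)) = 1/(sqrt(133)) = sqrt(133)/133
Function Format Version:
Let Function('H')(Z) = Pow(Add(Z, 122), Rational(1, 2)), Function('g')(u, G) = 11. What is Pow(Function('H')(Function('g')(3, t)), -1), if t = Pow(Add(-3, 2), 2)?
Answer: Mul(Rational(1, 133), Pow(133, Rational(1, 2))) ≈ 0.086711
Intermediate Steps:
t = 1 (t = Pow(-1, 2) = 1)
Function('H')(Z) = Pow(Add(122, Z), Rational(1, 2))
Pow(Function('H')(Function('g')(3, t)), -1) = Pow(Pow(Add(122, 11), Rational(1, 2)), -1) = Pow(Pow(133, Rational(1, 2)), -1) = Mul(Rational(1, 133), Pow(133, Rational(1, 2)))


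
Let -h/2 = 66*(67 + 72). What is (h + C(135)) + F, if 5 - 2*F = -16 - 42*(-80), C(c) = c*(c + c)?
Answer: 32865/2 ≈ 16433.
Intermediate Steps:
C(c) = 2*c² (C(c) = c*(2*c) = 2*c²)
h = -18348 (h = -132*(67 + 72) = -132*139 = -2*9174 = -18348)
F = -3339/2 (F = 5/2 - (-16 - 42*(-80))/2 = 5/2 - (-16 + 3360)/2 = 5/2 - ½*3344 = 5/2 - 1672 = -3339/2 ≈ -1669.5)
(h + C(135)) + F = (-18348 + 2*135²) - 3339/2 = (-18348 + 2*18225) - 3339/2 = (-18348 + 36450) - 3339/2 = 18102 - 3339/2 = 32865/2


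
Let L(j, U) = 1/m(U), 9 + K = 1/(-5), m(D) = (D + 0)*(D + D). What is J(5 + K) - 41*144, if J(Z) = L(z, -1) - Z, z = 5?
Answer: -58993/10 ≈ -5899.3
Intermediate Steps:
m(D) = 2*D**2 (m(D) = D*(2*D) = 2*D**2)
K = -46/5 (K = -9 + 1/(-5) = -9 - 1/5 = -46/5 ≈ -9.2000)
L(j, U) = 1/(2*U**2)
J(Z) = 1/2 - Z (J(Z) = (1/2)/(-1)**2 - Z = (1/2)*1 - Z = 1/2 - Z)
J(5 + K) - 41*144 = (1/2 - (5 - 46/5)) - 41*144 = (1/2 - 1*(-21/5)) - 5904 = (1/2 + 21/5) - 5904 = 47/10 - 5904 = -58993/10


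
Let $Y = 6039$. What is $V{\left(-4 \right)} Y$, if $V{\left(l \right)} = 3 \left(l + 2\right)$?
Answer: $-36234$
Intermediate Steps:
$V{\left(l \right)} = 6 + 3 l$ ($V{\left(l \right)} = 3 \left(2 + l\right) = 6 + 3 l$)
$V{\left(-4 \right)} Y = \left(6 + 3 \left(-4\right)\right) 6039 = \left(6 - 12\right) 6039 = \left(-6\right) 6039 = -36234$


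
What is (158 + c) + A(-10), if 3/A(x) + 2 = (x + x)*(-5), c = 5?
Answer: 15977/98 ≈ 163.03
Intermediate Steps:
A(x) = 3/(-2 - 10*x) (A(x) = 3/(-2 + (x + x)*(-5)) = 3/(-2 + (2*x)*(-5)) = 3/(-2 - 10*x))
(158 + c) + A(-10) = (158 + 5) - 3/(2 + 10*(-10)) = 163 - 3/(2 - 100) = 163 - 3/(-98) = 163 - 3*(-1/98) = 163 + 3/98 = 15977/98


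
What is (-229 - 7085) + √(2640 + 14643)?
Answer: -7314 + √17283 ≈ -7182.5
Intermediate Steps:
(-229 - 7085) + √(2640 + 14643) = -7314 + √17283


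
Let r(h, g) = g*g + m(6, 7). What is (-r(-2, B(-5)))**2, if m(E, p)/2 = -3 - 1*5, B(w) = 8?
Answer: 2304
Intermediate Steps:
m(E, p) = -16 (m(E, p) = 2*(-3 - 1*5) = 2*(-3 - 5) = 2*(-8) = -16)
r(h, g) = -16 + g**2 (r(h, g) = g*g - 16 = g**2 - 16 = -16 + g**2)
(-r(-2, B(-5)))**2 = (-(-16 + 8**2))**2 = (-(-16 + 64))**2 = (-1*48)**2 = (-48)**2 = 2304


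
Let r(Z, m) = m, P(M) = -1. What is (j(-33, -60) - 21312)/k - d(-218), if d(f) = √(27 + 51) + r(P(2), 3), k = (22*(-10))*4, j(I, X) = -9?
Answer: 18681/880 - √78 ≈ 12.397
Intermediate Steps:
k = -880 (k = -220*4 = -880)
d(f) = 3 + √78 (d(f) = √(27 + 51) + 3 = √78 + 3 = 3 + √78)
(j(-33, -60) - 21312)/k - d(-218) = (-9 - 21312)/(-880) - (3 + √78) = -21321*(-1/880) + (-3 - √78) = 21321/880 + (-3 - √78) = 18681/880 - √78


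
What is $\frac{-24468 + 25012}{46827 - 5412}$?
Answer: $\frac{544}{41415} \approx 0.013135$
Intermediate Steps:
$\frac{-24468 + 25012}{46827 - 5412} = \frac{544}{41415}$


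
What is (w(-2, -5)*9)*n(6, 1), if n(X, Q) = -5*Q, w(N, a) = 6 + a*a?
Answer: -1395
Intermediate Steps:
w(N, a) = 6 + a²
(w(-2, -5)*9)*n(6, 1) = ((6 + (-5)²)*9)*(-5*1) = ((6 + 25)*9)*(-5) = (31*9)*(-5) = 279*(-5) = -1395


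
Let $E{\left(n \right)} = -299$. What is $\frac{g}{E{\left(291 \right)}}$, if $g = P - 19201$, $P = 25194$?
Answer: $- \frac{461}{23} \approx -20.043$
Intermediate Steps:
$g = 5993$ ($g = 25194 - 19201 = 5993$)
$\frac{g}{E{\left(291 \right)}} = \frac{5993}{-299} = 5993 \left(- \frac{1}{299}\right) = - \frac{461}{23}$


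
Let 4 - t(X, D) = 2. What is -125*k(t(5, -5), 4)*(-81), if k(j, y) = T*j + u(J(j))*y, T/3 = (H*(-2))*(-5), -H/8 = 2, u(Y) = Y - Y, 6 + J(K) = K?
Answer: -9720000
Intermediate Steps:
J(K) = -6 + K
u(Y) = 0
H = -16 (H = -8*2 = -16)
T = -480 (T = 3*(-16*(-2)*(-5)) = 3*(32*(-5)) = 3*(-160) = -480)
t(X, D) = 2 (t(X, D) = 4 - 1*2 = 4 - 2 = 2)
k(j, y) = -480*j (k(j, y) = -480*j + 0*y = -480*j + 0 = -480*j)
-125*k(t(5, -5), 4)*(-81) = -(-60000)*2*(-81) = -125*(-960)*(-81) = 120000*(-81) = -9720000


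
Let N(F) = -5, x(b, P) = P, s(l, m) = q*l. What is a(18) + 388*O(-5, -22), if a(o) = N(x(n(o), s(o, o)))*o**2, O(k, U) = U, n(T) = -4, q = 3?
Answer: -10156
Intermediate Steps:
s(l, m) = 3*l
a(o) = -5*o**2
a(18) + 388*O(-5, -22) = -5*18**2 + 388*(-22) = -5*324 - 8536 = -1620 - 8536 = -10156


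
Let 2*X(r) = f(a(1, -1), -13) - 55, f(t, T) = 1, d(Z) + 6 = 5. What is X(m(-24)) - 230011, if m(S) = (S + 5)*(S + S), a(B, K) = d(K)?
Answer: -230038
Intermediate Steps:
d(Z) = -1 (d(Z) = -6 + 5 = -1)
a(B, K) = -1
m(S) = 2*S*(5 + S) (m(S) = (5 + S)*(2*S) = 2*S*(5 + S))
X(r) = -27 (X(r) = (1 - 55)/2 = (1/2)*(-54) = -27)
X(m(-24)) - 230011 = -27 - 230011 = -230038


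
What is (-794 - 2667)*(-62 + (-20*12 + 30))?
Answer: 941392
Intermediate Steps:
(-794 - 2667)*(-62 + (-20*12 + 30)) = -3461*(-62 + (-240 + 30)) = -3461*(-62 - 210) = -3461*(-272) = 941392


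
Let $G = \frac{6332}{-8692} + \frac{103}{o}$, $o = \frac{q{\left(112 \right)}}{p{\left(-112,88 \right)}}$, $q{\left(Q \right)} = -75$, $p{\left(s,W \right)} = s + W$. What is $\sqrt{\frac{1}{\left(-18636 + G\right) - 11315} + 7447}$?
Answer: $\frac{\sqrt{162585899434407982778}}{147757918} \approx 86.296$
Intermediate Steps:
$p{\left(s,W \right)} = W + s$
$o = \frac{25}{8}$ ($o = - \frac{75}{88 - 112} = - \frac{75}{-24} = \left(-75\right) \left(- \frac{1}{24}\right) = \frac{25}{8} \approx 3.125$)
$G = \frac{1750977}{54325}$ ($G = \frac{6332}{-8692} + \frac{103}{\frac{25}{8}} = 6332 \left(- \frac{1}{8692}\right) + 103 \cdot \frac{8}{25} = - \frac{1583}{2173} + \frac{824}{25} = \frac{1750977}{54325} \approx 32.232$)
$\sqrt{\frac{1}{\left(-18636 + G\right) - 11315} + 7447} = \sqrt{\frac{1}{\left(-18636 + \frac{1750977}{54325}\right) - 11315} + 7447} = \sqrt{\frac{1}{- \frac{1010649723}{54325} - 11315} + 7447} = \sqrt{\frac{1}{- \frac{1625337098}{54325}} + 7447} = \sqrt{- \frac{54325}{1625337098} + 7447} = \sqrt{\frac{12103885314481}{1625337098}} = \frac{\sqrt{162585899434407982778}}{147757918}$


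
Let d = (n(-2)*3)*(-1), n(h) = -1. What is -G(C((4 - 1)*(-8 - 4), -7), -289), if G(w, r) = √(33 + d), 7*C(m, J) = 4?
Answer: -6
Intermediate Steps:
C(m, J) = 4/7 (C(m, J) = (⅐)*4 = 4/7)
d = 3 (d = -1*3*(-1) = -3*(-1) = 3)
G(w, r) = 6 (G(w, r) = √(33 + 3) = √36 = 6)
-G(C((4 - 1)*(-8 - 4), -7), -289) = -1*6 = -6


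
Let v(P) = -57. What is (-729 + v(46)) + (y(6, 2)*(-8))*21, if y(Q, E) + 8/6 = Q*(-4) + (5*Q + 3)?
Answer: -2074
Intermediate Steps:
y(Q, E) = 5/3 + Q (y(Q, E) = -4/3 + (Q*(-4) + (5*Q + 3)) = -4/3 + (-4*Q + (3 + 5*Q)) = -4/3 + (3 + Q) = 5/3 + Q)
(-729 + v(46)) + (y(6, 2)*(-8))*21 = (-729 - 57) + ((5/3 + 6)*(-8))*21 = -786 + ((23/3)*(-8))*21 = -786 - 184/3*21 = -786 - 1288 = -2074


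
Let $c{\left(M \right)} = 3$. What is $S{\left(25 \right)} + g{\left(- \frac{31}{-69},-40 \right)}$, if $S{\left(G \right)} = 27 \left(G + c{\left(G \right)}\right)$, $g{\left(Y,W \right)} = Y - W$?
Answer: $\frac{54955}{69} \approx 796.45$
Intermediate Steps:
$S{\left(G \right)} = 81 + 27 G$ ($S{\left(G \right)} = 27 \left(G + 3\right) = 27 \left(3 + G\right) = 81 + 27 G$)
$S{\left(25 \right)} + g{\left(- \frac{31}{-69},-40 \right)} = \left(81 + 27 \cdot 25\right) - \left(-40 + \frac{31}{-69}\right) = \left(81 + 675\right) + \left(\left(-31\right) \left(- \frac{1}{69}\right) + 40\right) = 756 + \left(\frac{31}{69} + 40\right) = 756 + \frac{2791}{69} = \frac{54955}{69}$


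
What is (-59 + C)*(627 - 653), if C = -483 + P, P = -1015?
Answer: 40482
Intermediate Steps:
C = -1498 (C = -483 - 1015 = -1498)
(-59 + C)*(627 - 653) = (-59 - 1498)*(627 - 653) = -1557*(-26) = 40482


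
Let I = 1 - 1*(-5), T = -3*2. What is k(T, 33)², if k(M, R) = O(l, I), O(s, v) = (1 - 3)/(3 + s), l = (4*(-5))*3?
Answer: 4/3249 ≈ 0.0012311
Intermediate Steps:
l = -60 (l = -20*3 = -60)
T = -6
I = 6 (I = 1 + 5 = 6)
O(s, v) = -2/(3 + s)
k(M, R) = 2/57 (k(M, R) = -2/(3 - 60) = -2/(-57) = -2*(-1/57) = 2/57)
k(T, 33)² = (2/57)² = 4/3249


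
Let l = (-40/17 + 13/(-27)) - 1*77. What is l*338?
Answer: -12385672/459 ≈ -26984.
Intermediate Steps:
l = -36644/459 (l = (-40*1/17 + 13*(-1/27)) - 77 = (-40/17 - 13/27) - 77 = -1301/459 - 77 = -36644/459 ≈ -79.834)
l*338 = -36644/459*338 = -12385672/459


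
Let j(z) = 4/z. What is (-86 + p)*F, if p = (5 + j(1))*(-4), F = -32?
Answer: 3904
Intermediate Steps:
p = -36 (p = (5 + 4/1)*(-4) = (5 + 4*1)*(-4) = (5 + 4)*(-4) = 9*(-4) = -36)
(-86 + p)*F = (-86 - 36)*(-32) = -122*(-32) = 3904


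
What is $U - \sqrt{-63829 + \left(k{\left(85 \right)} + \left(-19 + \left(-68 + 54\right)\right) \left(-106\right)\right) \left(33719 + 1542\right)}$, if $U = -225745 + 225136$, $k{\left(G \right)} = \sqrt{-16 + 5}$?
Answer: $-609 - \sqrt{123279149 + 35261 i \sqrt{11}} \approx -11712.0 - 5.2664 i$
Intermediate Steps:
$k{\left(G \right)} = i \sqrt{11}$ ($k{\left(G \right)} = \sqrt{-11} = i \sqrt{11}$)
$U = -609$
$U - \sqrt{-63829 + \left(k{\left(85 \right)} + \left(-19 + \left(-68 + 54\right)\right) \left(-106\right)\right) \left(33719 + 1542\right)} = -609 - \sqrt{-63829 + \left(i \sqrt{11} + \left(-19 + \left(-68 + 54\right)\right) \left(-106\right)\right) \left(33719 + 1542\right)} = -609 - \sqrt{-63829 + \left(i \sqrt{11} + \left(-19 - 14\right) \left(-106\right)\right) 35261} = -609 - \sqrt{-63829 + \left(i \sqrt{11} - -3498\right) 35261} = -609 - \sqrt{-63829 + \left(i \sqrt{11} + 3498\right) 35261} = -609 - \sqrt{-63829 + \left(3498 + i \sqrt{11}\right) 35261} = -609 - \sqrt{-63829 + \left(123342978 + 35261 i \sqrt{11}\right)} = -609 - \sqrt{123279149 + 35261 i \sqrt{11}}$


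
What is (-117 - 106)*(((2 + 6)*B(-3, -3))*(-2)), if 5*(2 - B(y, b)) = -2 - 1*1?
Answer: 46384/5 ≈ 9276.8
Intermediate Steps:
B(y, b) = 13/5 (B(y, b) = 2 - (-2 - 1*1)/5 = 2 - (-2 - 1)/5 = 2 - ⅕*(-3) = 2 + ⅗ = 13/5)
(-117 - 106)*(((2 + 6)*B(-3, -3))*(-2)) = (-117 - 106)*(((2 + 6)*(13/5))*(-2)) = -223*8*(13/5)*(-2) = -23192*(-2)/5 = -223*(-208/5) = 46384/5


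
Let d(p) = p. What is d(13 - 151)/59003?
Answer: -138/59003 ≈ -0.0023389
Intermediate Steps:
d(13 - 151)/59003 = (13 - 151)/59003 = -138*1/59003 = -138/59003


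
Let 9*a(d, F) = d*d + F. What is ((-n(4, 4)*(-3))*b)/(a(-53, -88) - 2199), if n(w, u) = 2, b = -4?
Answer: 36/2845 ≈ 0.012654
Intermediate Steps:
a(d, F) = F/9 + d²/9 (a(d, F) = (d*d + F)/9 = (d² + F)/9 = (F + d²)/9 = F/9 + d²/9)
((-n(4, 4)*(-3))*b)/(a(-53, -88) - 2199) = (-2*(-3)*(-4))/(((⅑)*(-88) + (⅑)*(-53)²) - 2199) = (-1*(-6)*(-4))/((-88/9 + (⅑)*2809) - 2199) = (6*(-4))/((-88/9 + 2809/9) - 2199) = -24/(907/3 - 2199) = -24/(-5690/3) = -3/5690*(-24) = 36/2845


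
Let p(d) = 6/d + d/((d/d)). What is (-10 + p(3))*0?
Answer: 0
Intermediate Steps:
p(d) = d + 6/d (p(d) = 6/d + d/1 = 6/d + d*1 = 6/d + d = d + 6/d)
(-10 + p(3))*0 = (-10 + (3 + 6/3))*0 = (-10 + (3 + 6*(⅓)))*0 = (-10 + (3 + 2))*0 = (-10 + 5)*0 = -5*0 = 0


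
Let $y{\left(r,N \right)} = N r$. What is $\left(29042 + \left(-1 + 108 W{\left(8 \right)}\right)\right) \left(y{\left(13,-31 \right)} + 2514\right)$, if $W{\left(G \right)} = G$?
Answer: $63129455$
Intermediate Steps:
$\left(29042 + \left(-1 + 108 W{\left(8 \right)}\right)\right) \left(y{\left(13,-31 \right)} + 2514\right) = \left(29042 + \left(-1 + 108 \cdot 8\right)\right) \left(\left(-31\right) 13 + 2514\right) = \left(29042 + \left(-1 + 864\right)\right) \left(-403 + 2514\right) = \left(29042 + 863\right) 2111 = 29905 \cdot 2111 = 63129455$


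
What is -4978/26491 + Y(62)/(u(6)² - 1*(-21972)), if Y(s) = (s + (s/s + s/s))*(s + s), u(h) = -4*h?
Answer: 24497158/149329767 ≈ 0.16405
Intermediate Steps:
Y(s) = 2*s*(2 + s) (Y(s) = (s + (1 + 1))*(2*s) = (s + 2)*(2*s) = (2 + s)*(2*s) = 2*s*(2 + s))
-4978/26491 + Y(62)/(u(6)² - 1*(-21972)) = -4978/26491 + (2*62*(2 + 62))/((-4*6)² - 1*(-21972)) = -4978*1/26491 + (2*62*64)/((-24)² + 21972) = -4978/26491 + 7936/(576 + 21972) = -4978/26491 + 7936/22548 = -4978/26491 + 7936*(1/22548) = -4978/26491 + 1984/5637 = 24497158/149329767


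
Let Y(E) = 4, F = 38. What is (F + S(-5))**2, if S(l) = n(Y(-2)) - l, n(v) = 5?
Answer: 2304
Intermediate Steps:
S(l) = 5 - l
(F + S(-5))**2 = (38 + (5 - 1*(-5)))**2 = (38 + (5 + 5))**2 = (38 + 10)**2 = 48**2 = 2304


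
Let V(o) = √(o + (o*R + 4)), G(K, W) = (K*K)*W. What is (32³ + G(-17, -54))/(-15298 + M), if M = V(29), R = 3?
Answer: -65636069/58507171 - 8581*√30/58507171 ≈ -1.1227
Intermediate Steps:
G(K, W) = W*K² (G(K, W) = K²*W = W*K²)
V(o) = √(4 + 4*o) (V(o) = √(o + (o*3 + 4)) = √(o + (3*o + 4)) = √(o + (4 + 3*o)) = √(4 + 4*o))
M = 2*√30 (M = 2*√(1 + 29) = 2*√30 ≈ 10.954)
(32³ + G(-17, -54))/(-15298 + M) = (32³ - 54*(-17)²)/(-15298 + 2*√30) = (32768 - 54*289)/(-15298 + 2*√30) = (32768 - 15606)/(-15298 + 2*√30) = 17162/(-15298 + 2*√30)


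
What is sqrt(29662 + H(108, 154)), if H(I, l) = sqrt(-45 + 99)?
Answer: sqrt(29662 + 3*sqrt(6)) ≈ 172.25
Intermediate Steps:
H(I, l) = 3*sqrt(6) (H(I, l) = sqrt(54) = 3*sqrt(6))
sqrt(29662 + H(108, 154)) = sqrt(29662 + 3*sqrt(6))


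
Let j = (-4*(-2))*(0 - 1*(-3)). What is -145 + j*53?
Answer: 1127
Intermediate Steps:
j = 24 (j = 8*(0 + 3) = 8*3 = 24)
-145 + j*53 = -145 + 24*53 = -145 + 1272 = 1127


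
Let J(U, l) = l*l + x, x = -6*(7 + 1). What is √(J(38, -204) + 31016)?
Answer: 2*√18146 ≈ 269.41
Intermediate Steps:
x = -48 (x = -6*8 = -48)
J(U, l) = -48 + l² (J(U, l) = l*l - 48 = l² - 48 = -48 + l²)
√(J(38, -204) + 31016) = √((-48 + (-204)²) + 31016) = √((-48 + 41616) + 31016) = √(41568 + 31016) = √72584 = 2*√18146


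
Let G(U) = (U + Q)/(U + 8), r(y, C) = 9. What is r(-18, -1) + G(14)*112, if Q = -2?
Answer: 771/11 ≈ 70.091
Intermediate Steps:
G(U) = (-2 + U)/(8 + U) (G(U) = (U - 2)/(U + 8) = (-2 + U)/(8 + U))
r(-18, -1) + G(14)*112 = 9 + ((-2 + 14)/(8 + 14))*112 = 9 + (12/22)*112 = 9 + ((1/22)*12)*112 = 9 + (6/11)*112 = 9 + 672/11 = 771/11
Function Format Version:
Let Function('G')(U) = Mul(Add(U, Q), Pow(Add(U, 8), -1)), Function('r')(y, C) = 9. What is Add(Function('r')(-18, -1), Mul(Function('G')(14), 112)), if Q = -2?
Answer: Rational(771, 11) ≈ 70.091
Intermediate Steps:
Function('G')(U) = Mul(Pow(Add(8, U), -1), Add(-2, U)) (Function('G')(U) = Mul(Add(U, -2), Pow(Add(U, 8), -1)) = Mul(Add(-2, U), Pow(Add(8, U), -1)) = Mul(Pow(Add(8, U), -1), Add(-2, U)))
Add(Function('r')(-18, -1), Mul(Function('G')(14), 112)) = Add(9, Mul(Mul(Pow(Add(8, 14), -1), Add(-2, 14)), 112)) = Add(9, Mul(Mul(Pow(22, -1), 12), 112)) = Add(9, Mul(Mul(Rational(1, 22), 12), 112)) = Add(9, Mul(Rational(6, 11), 112)) = Add(9, Rational(672, 11)) = Rational(771, 11)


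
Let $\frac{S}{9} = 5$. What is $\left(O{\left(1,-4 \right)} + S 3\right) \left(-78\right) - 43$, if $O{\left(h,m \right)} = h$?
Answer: $-10651$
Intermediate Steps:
$S = 45$ ($S = 9 \cdot 5 = 45$)
$\left(O{\left(1,-4 \right)} + S 3\right) \left(-78\right) - 43 = \left(1 + 45 \cdot 3\right) \left(-78\right) - 43 = \left(1 + 135\right) \left(-78\right) - 43 = 136 \left(-78\right) - 43 = -10608 - 43 = -10651$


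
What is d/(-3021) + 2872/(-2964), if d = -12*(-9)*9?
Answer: -50690/39273 ≈ -1.2907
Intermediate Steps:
d = 972 (d = 108*9 = 972)
d/(-3021) + 2872/(-2964) = 972/(-3021) + 2872/(-2964) = 972*(-1/3021) + 2872*(-1/2964) = -324/1007 - 718/741 = -50690/39273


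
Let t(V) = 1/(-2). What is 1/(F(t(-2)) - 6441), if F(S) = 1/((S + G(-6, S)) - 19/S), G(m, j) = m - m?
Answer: -75/483073 ≈ -0.00015526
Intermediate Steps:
t(V) = -1/2
G(m, j) = 0
F(S) = 1/(S - 19/S) (F(S) = 1/((S + 0) - 19/S) = 1/(S - 19/S))
1/(F(t(-2)) - 6441) = 1/(-1/(2*(-19 + (-1/2)**2)) - 6441) = 1/(-1/(2*(-19 + 1/4)) - 6441) = 1/(-1/(2*(-75/4)) - 6441) = 1/(-1/2*(-4/75) - 6441) = 1/(2/75 - 6441) = 1/(-483073/75) = -75/483073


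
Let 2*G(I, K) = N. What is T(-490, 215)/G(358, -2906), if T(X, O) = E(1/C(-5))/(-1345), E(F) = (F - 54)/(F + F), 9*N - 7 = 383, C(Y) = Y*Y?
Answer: 4047/174850 ≈ 0.023146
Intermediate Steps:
C(Y) = Y²
N = 130/3 (N = 7/9 + (⅑)*383 = 7/9 + 383/9 = 130/3 ≈ 43.333)
E(F) = (-54 + F)/(2*F) (E(F) = (-54 + F)/((2*F)) = (-54 + F)*(1/(2*F)) = (-54 + F)/(2*F))
G(I, K) = 65/3 (G(I, K) = (½)*(130/3) = 65/3)
T(X, O) = 1349/2690 (T(X, O) = ((-54 + 1/((-5)²))/(2*(1/((-5)²))))/(-1345) = ((-54 + 1/25)/(2*(1/25)))*(-1/1345) = ((½)*25*(-1349/25))*(-1/1345) = -1349/2*(-1/1345) = 1349/2690)
T(-490, 215)/G(358, -2906) = 1349/(2690*(65/3)) = (1349/2690)*(3/65) = 4047/174850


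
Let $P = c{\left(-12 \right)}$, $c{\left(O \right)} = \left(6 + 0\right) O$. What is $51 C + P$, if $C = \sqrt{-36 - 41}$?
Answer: $-72 + 51 i \sqrt{77} \approx -72.0 + 447.52 i$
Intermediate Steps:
$c{\left(O \right)} = 6 O$
$P = -72$ ($P = 6 \left(-12\right) = -72$)
$C = i \sqrt{77}$ ($C = \sqrt{-36 - 41} = \sqrt{-77} = i \sqrt{77} \approx 8.775 i$)
$51 C + P = 51 i \sqrt{77} - 72 = -72 + 51 i \sqrt{77}$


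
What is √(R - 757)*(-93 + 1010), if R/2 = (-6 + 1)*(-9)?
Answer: 917*I*√667 ≈ 23683.0*I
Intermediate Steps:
R = 90 (R = 2*((-6 + 1)*(-9)) = 2*(-5*(-9)) = 2*45 = 90)
√(R - 757)*(-93 + 1010) = √(90 - 757)*(-93 + 1010) = √(-667)*917 = (I*√667)*917 = 917*I*√667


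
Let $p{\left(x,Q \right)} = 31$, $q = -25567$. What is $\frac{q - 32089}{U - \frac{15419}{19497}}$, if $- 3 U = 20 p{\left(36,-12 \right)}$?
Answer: $\frac{1124119032}{4044799} \approx 277.92$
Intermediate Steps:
$U = - \frac{620}{3}$ ($U = - \frac{20 \cdot 31}{3} = \left(- \frac{1}{3}\right) 620 = - \frac{620}{3} \approx -206.67$)
$\frac{q - 32089}{U - \frac{15419}{19497}} = \frac{-25567 - 32089}{- \frac{620}{3} - \frac{15419}{19497}} = - \frac{57656}{- \frac{620}{3} - \frac{15419}{19497}} = - \frac{57656}{- \frac{4044799}{19497}} = \left(-57656\right) \left(- \frac{19497}{4044799}\right) = \frac{1124119032}{4044799}$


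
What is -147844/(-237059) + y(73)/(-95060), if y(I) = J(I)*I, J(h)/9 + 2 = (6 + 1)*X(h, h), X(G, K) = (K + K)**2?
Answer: -2322506966659/2253482854 ≈ -1030.6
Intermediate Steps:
X(G, K) = 4*K**2 (X(G, K) = (2*K)**2 = 4*K**2)
J(h) = -18 + 252*h**2 (J(h) = -18 + 9*((6 + 1)*(4*h**2)) = -18 + 9*(7*(4*h**2)) = -18 + 9*(28*h**2) = -18 + 252*h**2)
y(I) = I*(-18 + 252*I**2) (y(I) = (-18 + 252*I**2)*I = I*(-18 + 252*I**2))
-147844/(-237059) + y(73)/(-95060) = -147844/(-237059) + (-18*73 + 252*73**3)/(-95060) = -147844*(-1/237059) + (-1314 + 252*389017)*(-1/95060) = 147844/237059 + (-1314 + 98032284)*(-1/95060) = 147844/237059 + 98030970*(-1/95060) = 147844/237059 - 9803097/9506 = -2322506966659/2253482854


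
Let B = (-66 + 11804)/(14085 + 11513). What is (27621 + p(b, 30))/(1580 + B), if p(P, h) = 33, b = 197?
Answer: 117981182/6742763 ≈ 17.497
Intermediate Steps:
B = 5869/12799 (B = 11738/25598 = 11738*(1/25598) = 5869/12799 ≈ 0.45855)
(27621 + p(b, 30))/(1580 + B) = (27621 + 33)/(1580 + 5869/12799) = 27654/(20228289/12799) = 27654*(12799/20228289) = 117981182/6742763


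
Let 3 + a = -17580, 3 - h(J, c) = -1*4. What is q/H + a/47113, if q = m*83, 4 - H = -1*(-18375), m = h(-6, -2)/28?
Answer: -1295979551/3462051692 ≈ -0.37434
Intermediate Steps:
h(J, c) = 7 (h(J, c) = 3 - (-1)*4 = 3 - 1*(-4) = 3 + 4 = 7)
a = -17583 (a = -3 - 17580 = -17583)
m = ¼ (m = 7/28 = 7*(1/28) = ¼ ≈ 0.25000)
H = -18371 (H = 4 - (-1)*(-18375) = 4 - 1*18375 = 4 - 18375 = -18371)
q = 83/4 (q = (¼)*83 = 83/4 ≈ 20.750)
q/H + a/47113 = (83/4)/(-18371) - 17583/47113 = (83/4)*(-1/18371) - 17583*1/47113 = -83/73484 - 17583/47113 = -1295979551/3462051692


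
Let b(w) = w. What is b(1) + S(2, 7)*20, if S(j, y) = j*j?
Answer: 81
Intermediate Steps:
S(j, y) = j²
b(1) + S(2, 7)*20 = 1 + 2²*20 = 1 + 4*20 = 1 + 80 = 81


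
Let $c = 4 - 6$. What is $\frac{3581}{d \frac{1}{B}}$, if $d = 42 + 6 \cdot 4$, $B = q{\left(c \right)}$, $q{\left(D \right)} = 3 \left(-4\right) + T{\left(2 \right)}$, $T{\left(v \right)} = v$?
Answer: $- \frac{17905}{33} \approx -542.58$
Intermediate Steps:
$c = -2$ ($c = 4 - 6 = -2$)
$q{\left(D \right)} = -10$ ($q{\left(D \right)} = 3 \left(-4\right) + 2 = -12 + 2 = -10$)
$B = -10$
$d = 66$ ($d = 42 + 24 = 66$)
$\frac{3581}{d \frac{1}{B}} = \frac{3581}{66 \frac{1}{-10}} = \frac{3581}{66 \left(- \frac{1}{10}\right)} = \frac{3581}{- \frac{33}{5}} = 3581 \left(- \frac{5}{33}\right) = - \frac{17905}{33}$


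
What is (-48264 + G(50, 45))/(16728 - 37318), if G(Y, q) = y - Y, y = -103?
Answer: 48417/20590 ≈ 2.3515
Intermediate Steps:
G(Y, q) = -103 - Y
(-48264 + G(50, 45))/(16728 - 37318) = (-48264 + (-103 - 1*50))/(16728 - 37318) = (-48264 + (-103 - 50))/(-20590) = (-48264 - 153)*(-1/20590) = -48417*(-1/20590) = 48417/20590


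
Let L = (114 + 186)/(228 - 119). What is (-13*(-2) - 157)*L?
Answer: -39300/109 ≈ -360.55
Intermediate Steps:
L = 300/109 ≈ 2.7523
(-13*(-2) - 157)*L = (-13*(-2) - 157)*(300/109) = (26 - 157)*(300/109) = -131*300/109 = -39300/109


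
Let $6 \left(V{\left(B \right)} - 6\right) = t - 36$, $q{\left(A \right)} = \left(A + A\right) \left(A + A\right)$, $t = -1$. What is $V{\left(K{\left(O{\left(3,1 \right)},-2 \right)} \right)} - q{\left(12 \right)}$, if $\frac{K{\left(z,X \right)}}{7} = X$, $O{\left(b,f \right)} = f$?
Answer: $- \frac{3457}{6} \approx -576.17$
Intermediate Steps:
$K{\left(z,X \right)} = 7 X$
$q{\left(A \right)} = 4 A^{2}$ ($q{\left(A \right)} = 2 A 2 A = 4 A^{2}$)
$V{\left(B \right)} = - \frac{1}{6}$ ($V{\left(B \right)} = 6 + \frac{-1 - 36}{6} = 6 + \frac{1}{6} \left(-37\right) = 6 - \frac{37}{6} = - \frac{1}{6}$)
$V{\left(K{\left(O{\left(3,1 \right)},-2 \right)} \right)} - q{\left(12 \right)} = - \frac{1}{6} - 4 \cdot 12^{2} = - \frac{1}{6} - 4 \cdot 144 = - \frac{1}{6} - 576 = - \frac{3457}{6}$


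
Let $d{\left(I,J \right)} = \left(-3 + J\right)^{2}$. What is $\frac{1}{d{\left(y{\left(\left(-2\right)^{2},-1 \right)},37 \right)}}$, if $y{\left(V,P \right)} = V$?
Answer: $\frac{1}{1156} \approx 0.00086505$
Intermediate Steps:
$\frac{1}{d{\left(y{\left(\left(-2\right)^{2},-1 \right)},37 \right)}} = \frac{1}{\left(-3 + 37\right)^{2}} = \frac{1}{34^{2}} = \frac{1}{1156}$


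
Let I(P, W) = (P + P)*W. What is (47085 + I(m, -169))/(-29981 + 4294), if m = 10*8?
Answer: -20045/25687 ≈ -0.78036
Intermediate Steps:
m = 80
I(P, W) = 2*P*W (I(P, W) = (2*P)*W = 2*P*W)
(47085 + I(m, -169))/(-29981 + 4294) = (47085 + 2*80*(-169))/(-29981 + 4294) = (47085 - 27040)/(-25687) = 20045*(-1/25687) = -20045/25687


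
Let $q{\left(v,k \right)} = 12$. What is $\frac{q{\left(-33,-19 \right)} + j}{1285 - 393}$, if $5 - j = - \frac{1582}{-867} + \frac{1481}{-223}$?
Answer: $\frac{2109019}{86230086} \approx 0.024458$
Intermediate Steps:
$j = \frac{1897946}{193341}$ ($j = 5 - \left(- \frac{1582}{-867} + \frac{1481}{-223}\right) = 5 - \left(\left(-1582\right) \left(- \frac{1}{867}\right) + 1481 \left(- \frac{1}{223}\right)\right) = 5 - \left(\frac{1582}{867} - \frac{1481}{223}\right) = 5 - - \frac{931241}{193341} = 5 + \frac{931241}{193341} = \frac{1897946}{193341} \approx 9.8166$)
$\frac{q{\left(-33,-19 \right)} + j}{1285 - 393} = \frac{12 + \frac{1897946}{193341}}{1285 - 393} = \frac{4218038}{193341 \cdot 892} = \frac{4218038}{193341} \cdot \frac{1}{892} = \frac{2109019}{86230086}$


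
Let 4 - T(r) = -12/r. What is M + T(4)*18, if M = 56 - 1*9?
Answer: 173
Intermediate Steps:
T(r) = 4 + 12/r (T(r) = 4 - (-12)/r = 4 + 12/r)
M = 47 (M = 56 - 9 = 47)
M + T(4)*18 = 47 + (4 + 12/4)*18 = 47 + (4 + 12*(1/4))*18 = 47 + (4 + 3)*18 = 47 + 7*18 = 47 + 126 = 173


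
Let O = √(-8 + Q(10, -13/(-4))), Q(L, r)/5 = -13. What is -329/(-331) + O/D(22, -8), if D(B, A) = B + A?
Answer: 329/331 + I*√73/14 ≈ 0.99396 + 0.61029*I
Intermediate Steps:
Q(L, r) = -65 (Q(L, r) = 5*(-13) = -65)
D(B, A) = A + B
O = I*√73 (O = √(-8 - 65) = √(-73) = I*√73 ≈ 8.544*I)
-329/(-331) + O/D(22, -8) = -329/(-331) + (I*√73)/(-8 + 22) = -329*(-1/331) + (I*√73)/14 = 329/331 + (I*√73)*(1/14) = 329/331 + I*√73/14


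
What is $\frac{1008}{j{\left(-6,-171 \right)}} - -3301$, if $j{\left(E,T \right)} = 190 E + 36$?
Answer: $\frac{75902}{23} \approx 3300.1$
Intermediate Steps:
$j{\left(E,T \right)} = 36 + 190 E$
$\frac{1008}{j{\left(-6,-171 \right)}} - -3301 = \frac{1008}{36 + 190 \left(-6\right)} - -3301 = \frac{1008}{36 - 1140} + 3301 = \frac{1008}{-1104} + 3301 = 1008 \left(- \frac{1}{1104}\right) + 3301 = - \frac{21}{23} + 3301 = \frac{75902}{23}$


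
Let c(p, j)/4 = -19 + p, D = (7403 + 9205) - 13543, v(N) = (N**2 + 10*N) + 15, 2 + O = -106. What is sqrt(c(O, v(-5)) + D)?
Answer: sqrt(2557) ≈ 50.567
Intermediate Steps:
O = -108 (O = -2 - 106 = -108)
v(N) = 15 + N**2 + 10*N
D = 3065 (D = 16608 - 13543 = 3065)
c(p, j) = -76 + 4*p (c(p, j) = 4*(-19 + p) = -76 + 4*p)
sqrt(c(O, v(-5)) + D) = sqrt((-76 + 4*(-108)) + 3065) = sqrt((-76 - 432) + 3065) = sqrt(-508 + 3065) = sqrt(2557)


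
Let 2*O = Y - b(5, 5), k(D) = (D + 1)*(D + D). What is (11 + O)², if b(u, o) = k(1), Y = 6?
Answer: 144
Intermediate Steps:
k(D) = 2*D*(1 + D) (k(D) = (1 + D)*(2*D) = 2*D*(1 + D))
b(u, o) = 4 (b(u, o) = 2*1*(1 + 1) = 2*1*2 = 4)
O = 1 (O = (6 - 1*4)/2 = (6 - 4)/2 = (½)*2 = 1)
(11 + O)² = (11 + 1)² = 12² = 144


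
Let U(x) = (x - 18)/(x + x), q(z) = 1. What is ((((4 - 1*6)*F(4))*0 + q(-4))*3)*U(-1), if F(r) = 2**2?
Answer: 57/2 ≈ 28.500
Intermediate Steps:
F(r) = 4
U(x) = (-18 + x)/(2*x) (U(x) = (-18 + x)/((2*x)) = (-18 + x)*(1/(2*x)) = (-18 + x)/(2*x))
((((4 - 1*6)*F(4))*0 + q(-4))*3)*U(-1) = ((((4 - 1*6)*4)*0 + 1)*3)*((1/2)*(-18 - 1)/(-1)) = ((((4 - 6)*4)*0 + 1)*3)*((1/2)*(-1)*(-19)) = ((-2*4*0 + 1)*3)*(19/2) = ((-8*0 + 1)*3)*(19/2) = ((0 + 1)*3)*(19/2) = (1*3)*(19/2) = 3*(19/2) = 57/2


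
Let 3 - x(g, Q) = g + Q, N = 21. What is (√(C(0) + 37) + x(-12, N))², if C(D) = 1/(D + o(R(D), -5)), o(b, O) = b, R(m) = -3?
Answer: (18 - √330)²/9 ≈ 0.0030582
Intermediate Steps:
x(g, Q) = 3 - Q - g (x(g, Q) = 3 - (g + Q) = 3 - (Q + g) = 3 + (-Q - g) = 3 - Q - g)
C(D) = 1/(-3 + D) (C(D) = 1/(D - 3) = 1/(-3 + D))
(√(C(0) + 37) + x(-12, N))² = (√(1/(-3 + 0) + 37) + (3 - 1*21 - 1*(-12)))² = (√(1/(-3) + 37) + (3 - 21 + 12))² = (√(-⅓ + 37) - 6)² = (√(110/3) - 6)² = (√330/3 - 6)² = (-6 + √330/3)²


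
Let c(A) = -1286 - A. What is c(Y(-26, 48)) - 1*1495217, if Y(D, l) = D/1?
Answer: -1496477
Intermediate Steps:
Y(D, l) = D (Y(D, l) = D*1 = D)
c(Y(-26, 48)) - 1*1495217 = (-1286 - 1*(-26)) - 1*1495217 = (-1286 + 26) - 1495217 = -1260 - 1495217 = -1496477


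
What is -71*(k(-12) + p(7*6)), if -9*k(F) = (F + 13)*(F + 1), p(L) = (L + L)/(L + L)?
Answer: -1420/9 ≈ -157.78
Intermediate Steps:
p(L) = 1 (p(L) = (2*L)/((2*L)) = (2*L)*(1/(2*L)) = 1)
k(F) = -(1 + F)*(13 + F)/9 (k(F) = -(F + 13)*(F + 1)/9 = -(13 + F)*(1 + F)/9 = -(1 + F)*(13 + F)/9)
-71*(k(-12) + p(7*6)) = -71*((-13/9 - 14/9*(-12) - ⅑*(-12)²) + 1) = -71*((-13/9 + 56/3 - ⅑*144) + 1) = -71*((-13/9 + 56/3 - 16) + 1) = -71*(11/9 + 1) = -71*20/9 = -1420/9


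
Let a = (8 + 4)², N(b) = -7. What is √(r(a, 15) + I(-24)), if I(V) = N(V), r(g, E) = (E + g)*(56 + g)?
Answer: √31793 ≈ 178.31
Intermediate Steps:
a = 144 (a = 12² = 144)
r(g, E) = (56 + g)*(E + g)
I(V) = -7
√(r(a, 15) + I(-24)) = √((144² + 56*15 + 56*144 + 15*144) - 7) = √((20736 + 840 + 8064 + 2160) - 7) = √(31800 - 7) = √31793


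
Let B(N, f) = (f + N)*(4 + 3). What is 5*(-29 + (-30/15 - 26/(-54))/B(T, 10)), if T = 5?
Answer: -82256/567 ≈ -145.07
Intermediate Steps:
B(N, f) = 7*N + 7*f (B(N, f) = (N + f)*7 = 7*N + 7*f)
5*(-29 + (-30/15 - 26/(-54))/B(T, 10)) = 5*(-29 + (-30/15 - 26/(-54))/(7*5 + 7*10)) = 5*(-29 + (-30*1/15 - 26*(-1/54))/(35 + 70)) = 5*(-29 + (-2 + 13/27)/105) = 5*(-29 - 41/27*1/105) = 5*(-29 - 41/2835) = 5*(-82256/2835) = -82256/567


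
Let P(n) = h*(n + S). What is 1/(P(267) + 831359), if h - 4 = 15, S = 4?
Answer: 1/836508 ≈ 1.1954e-6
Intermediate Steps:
h = 19 (h = 4 + 15 = 19)
P(n) = 76 + 19*n (P(n) = 19*(n + 4) = 19*(4 + n) = 76 + 19*n)
1/(P(267) + 831359) = 1/((76 + 19*267) + 831359) = 1/((76 + 5073) + 831359) = 1/(5149 + 831359) = 1/836508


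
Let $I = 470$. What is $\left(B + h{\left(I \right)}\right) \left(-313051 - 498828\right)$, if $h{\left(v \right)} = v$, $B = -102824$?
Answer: $83099063166$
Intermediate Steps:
$\left(B + h{\left(I \right)}\right) \left(-313051 - 498828\right) = \left(-102824 + 470\right) \left(-313051 - 498828\right) = \left(-102354\right) \left(-811879\right) = 83099063166$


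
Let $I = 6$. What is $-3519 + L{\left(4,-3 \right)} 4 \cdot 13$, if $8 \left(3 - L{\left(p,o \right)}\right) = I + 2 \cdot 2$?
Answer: $-3428$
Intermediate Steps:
$L{\left(p,o \right)} = \frac{7}{4}$ ($L{\left(p,o \right)} = 3 - \frac{6 + 2 \cdot 2}{8} = 3 - \frac{6 + 4}{8} = 3 - \frac{5}{4} = \frac{7}{4}$)
$-3519 + L{\left(4,-3 \right)} 4 \cdot 13 = -3519 + \frac{7}{4} \cdot 4 \cdot 13 = -3519 + 7 \cdot 13 = -3519 + 91 = -3428$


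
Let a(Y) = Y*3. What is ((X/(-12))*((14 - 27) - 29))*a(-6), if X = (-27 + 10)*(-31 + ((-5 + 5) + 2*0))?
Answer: -33201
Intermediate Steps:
a(Y) = 3*Y
X = 527 (X = -17*(-31 + (0 + 0)) = -17*(-31 + 0) = -17*(-31) = 527)
((X/(-12))*((14 - 27) - 29))*a(-6) = ((527/(-12))*((14 - 27) - 29))*(3*(-6)) = ((527*(-1/12))*(-13 - 29))*(-18) = -527/12*(-42)*(-18) = (3689/2)*(-18) = -33201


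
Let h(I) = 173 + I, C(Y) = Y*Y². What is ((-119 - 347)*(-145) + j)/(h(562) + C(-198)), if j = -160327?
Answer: 30919/2587219 ≈ 0.011951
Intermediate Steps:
C(Y) = Y³
((-119 - 347)*(-145) + j)/(h(562) + C(-198)) = ((-119 - 347)*(-145) - 160327)/((173 + 562) + (-198)³) = (-466*(-145) - 160327)/(735 - 7762392) = (67570 - 160327)/(-7761657) = -92757*(-1/7761657) = 30919/2587219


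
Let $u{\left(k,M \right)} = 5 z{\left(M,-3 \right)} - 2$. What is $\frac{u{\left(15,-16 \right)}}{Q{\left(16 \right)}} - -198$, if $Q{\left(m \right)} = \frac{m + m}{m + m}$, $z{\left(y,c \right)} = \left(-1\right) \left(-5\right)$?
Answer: $221$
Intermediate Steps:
$z{\left(y,c \right)} = 5$
$Q{\left(m \right)} = 1$ ($Q{\left(m \right)} = \frac{2 m}{2 m} = 2 m \frac{1}{2 m} = 1$)
$u{\left(k,M \right)} = 23$ ($u{\left(k,M \right)} = 5 \cdot 5 - 2 = 25 - 2 = 23$)
$\frac{u{\left(15,-16 \right)}}{Q{\left(16 \right)}} - -198 = \frac{23}{1} - -198 = 23 \cdot 1 + 198 = 23 + 198 = 221$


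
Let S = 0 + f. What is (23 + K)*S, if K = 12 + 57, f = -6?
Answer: -552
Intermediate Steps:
S = -6 (S = 0 - 6 = -6)
K = 69
(23 + K)*S = (23 + 69)*(-6) = 92*(-6) = -552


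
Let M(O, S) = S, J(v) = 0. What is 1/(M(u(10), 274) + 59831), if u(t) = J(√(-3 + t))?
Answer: 1/60105 ≈ 1.6638e-5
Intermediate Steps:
u(t) = 0
1/(M(u(10), 274) + 59831) = 1/(274 + 59831) = 1/60105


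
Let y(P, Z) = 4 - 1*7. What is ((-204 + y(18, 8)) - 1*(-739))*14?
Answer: 7448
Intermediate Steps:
y(P, Z) = -3 (y(P, Z) = 4 - 7 = -3)
((-204 + y(18, 8)) - 1*(-739))*14 = ((-204 - 3) - 1*(-739))*14 = (-207 + 739)*14 = 532*14 = 7448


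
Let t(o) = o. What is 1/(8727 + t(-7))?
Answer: 1/8720 ≈ 0.00011468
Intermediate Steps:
1/(8727 + t(-7)) = 1/(8727 - 7) = 1/8720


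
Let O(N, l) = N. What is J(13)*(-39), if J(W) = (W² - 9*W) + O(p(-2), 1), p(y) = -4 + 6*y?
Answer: -1404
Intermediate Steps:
J(W) = -16 + W² - 9*W (J(W) = (W² - 9*W) + (-4 + 6*(-2)) = (W² - 9*W) + (-4 - 12) = (W² - 9*W) - 16 = -16 + W² - 9*W)
J(13)*(-39) = (-16 + 13² - 9*13)*(-39) = (-16 + 169 - 117)*(-39) = 36*(-39) = -1404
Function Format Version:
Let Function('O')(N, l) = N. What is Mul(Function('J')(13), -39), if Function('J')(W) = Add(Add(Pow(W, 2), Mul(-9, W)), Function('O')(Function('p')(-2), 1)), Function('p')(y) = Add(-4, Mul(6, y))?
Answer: -1404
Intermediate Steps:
Function('J')(W) = Add(-16, Pow(W, 2), Mul(-9, W)) (Function('J')(W) = Add(Add(Pow(W, 2), Mul(-9, W)), Add(-4, Mul(6, -2))) = Add(Add(Pow(W, 2), Mul(-9, W)), Add(-4, -12)) = Add(Add(Pow(W, 2), Mul(-9, W)), -16) = Add(-16, Pow(W, 2), Mul(-9, W)))
Mul(Function('J')(13), -39) = Mul(Add(-16, Pow(13, 2), Mul(-9, 13)), -39) = Mul(Add(-16, 169, -117), -39) = Mul(36, -39) = -1404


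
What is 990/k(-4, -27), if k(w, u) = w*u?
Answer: 55/6 ≈ 9.1667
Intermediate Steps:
k(w, u) = u*w
990/k(-4, -27) = 990/((-27*(-4))) = 990/108 = 990*(1/108) = 55/6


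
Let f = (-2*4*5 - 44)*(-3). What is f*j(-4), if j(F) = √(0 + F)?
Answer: 504*I ≈ 504.0*I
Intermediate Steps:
f = 252 (f = (-8*5 - 44)*(-3) = (-40 - 44)*(-3) = -84*(-3) = 252)
j(F) = √F
f*j(-4) = 252*√(-4) = 252*(2*I) = 504*I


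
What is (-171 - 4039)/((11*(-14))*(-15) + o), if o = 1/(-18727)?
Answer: -78840670/43259369 ≈ -1.8225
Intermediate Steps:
o = -1/18727 ≈ -5.3399e-5
(-171 - 4039)/((11*(-14))*(-15) + o) = (-171 - 4039)/((11*(-14))*(-15) - 1/18727) = -4210/(-154*(-15) - 1/18727) = -4210/(2310 - 1/18727) = -4210/43259369/18727 = -4210*18727/43259369 = -78840670/43259369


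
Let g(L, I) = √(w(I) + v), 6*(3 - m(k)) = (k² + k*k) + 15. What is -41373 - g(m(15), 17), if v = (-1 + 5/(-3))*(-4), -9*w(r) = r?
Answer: -41373 - √79/3 ≈ -41376.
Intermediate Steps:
w(r) = -r/9
v = 32/3 (v = (-1 + 5*(-⅓))*(-4) = (-1 - 5/3)*(-4) = -8/3*(-4) = 32/3 ≈ 10.667)
m(k) = ½ - k²/3 (m(k) = 3 - ((k² + k*k) + 15)/6 = 3 - ((k² + k²) + 15)/6 = 3 - (2*k² + 15)/6 = 3 - (15 + 2*k²)/6 = 3 + (-5/2 - k²/3) = ½ - k²/3)
g(L, I) = √(32/3 - I/9) (g(L, I) = √(-I/9 + 32/3) = √(32/3 - I/9))
-41373 - g(m(15), 17) = -41373 - √(96 - 1*17)/3 = -41373 - √(96 - 17)/3 = -41373 - √79/3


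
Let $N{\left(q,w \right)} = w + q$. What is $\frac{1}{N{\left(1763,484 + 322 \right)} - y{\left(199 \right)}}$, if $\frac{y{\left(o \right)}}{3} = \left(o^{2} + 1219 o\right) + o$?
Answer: $- \frac{1}{844574} \approx -1.184 \cdot 10^{-6}$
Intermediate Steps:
$N{\left(q,w \right)} = q + w$
$y{\left(o \right)} = 3 o^{2} + 3660 o$ ($y{\left(o \right)} = 3 \left(\left(o^{2} + 1219 o\right) + o\right) = 3 \left(o^{2} + 1220 o\right) = 3 o^{2} + 3660 o$)
$\frac{1}{N{\left(1763,484 + 322 \right)} - y{\left(199 \right)}} = \frac{1}{\left(1763 + \left(484 + 322\right)\right) - 3 \cdot 199 \left(1220 + 199\right)} = \frac{1}{\left(1763 + 806\right) - 3 \cdot 199 \cdot 1419} = \frac{1}{2569 - 847143} = \frac{1}{-844574} = - \frac{1}{844574}$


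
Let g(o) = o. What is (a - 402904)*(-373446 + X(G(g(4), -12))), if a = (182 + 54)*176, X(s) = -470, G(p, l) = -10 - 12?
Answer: 135121277088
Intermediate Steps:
G(p, l) = -22
a = 41536 (a = 236*176 = 41536)
(a - 402904)*(-373446 + X(G(g(4), -12))) = (41536 - 402904)*(-373446 - 470) = -361368*(-373916) = 135121277088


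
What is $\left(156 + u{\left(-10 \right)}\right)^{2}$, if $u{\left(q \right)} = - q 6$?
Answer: $46656$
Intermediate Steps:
$u{\left(q \right)} = - 6 q$
$\left(156 + u{\left(-10 \right)}\right)^{2} = \left(156 - -60\right)^{2} = \left(156 + 60\right)^{2} = 216^{2} = 46656$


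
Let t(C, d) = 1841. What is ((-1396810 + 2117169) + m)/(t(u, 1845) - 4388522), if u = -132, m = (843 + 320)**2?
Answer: -53152/112479 ≈ -0.47255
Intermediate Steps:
m = 1352569 (m = 1163**2 = 1352569)
((-1396810 + 2117169) + m)/(t(u, 1845) - 4388522) = ((-1396810 + 2117169) + 1352569)/(1841 - 4388522) = (720359 + 1352569)/(-4386681) = 2072928*(-1/4386681) = -53152/112479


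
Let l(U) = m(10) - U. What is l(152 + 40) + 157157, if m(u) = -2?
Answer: 156963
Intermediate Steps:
l(U) = -2 - U
l(152 + 40) + 157157 = (-2 - (152 + 40)) + 157157 = (-2 - 1*192) + 157157 = (-2 - 192) + 157157 = -194 + 157157 = 156963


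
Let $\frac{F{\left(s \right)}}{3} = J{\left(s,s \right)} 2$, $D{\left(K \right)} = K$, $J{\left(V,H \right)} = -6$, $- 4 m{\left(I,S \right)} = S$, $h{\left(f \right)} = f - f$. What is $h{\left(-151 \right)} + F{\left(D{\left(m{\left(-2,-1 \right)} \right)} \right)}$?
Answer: $-36$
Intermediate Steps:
$h{\left(f \right)} = 0$
$m{\left(I,S \right)} = - \frac{S}{4}$
$F{\left(s \right)} = -36$ ($F{\left(s \right)} = 3 \left(\left(-6\right) 2\right) = 3 \left(-12\right) = -36$)
$h{\left(-151 \right)} + F{\left(D{\left(m{\left(-2,-1 \right)} \right)} \right)} = 0 - 36 = -36$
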